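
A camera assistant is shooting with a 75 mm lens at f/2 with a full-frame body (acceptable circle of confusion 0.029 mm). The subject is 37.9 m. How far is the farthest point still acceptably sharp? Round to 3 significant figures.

62.1 m

Hyperfocal distance H = f²/(N·c) + f = 75²/(2 × 0.029) + 75 = 5625/0.058 + 75 ≈ 97057.8 mm ≈ 97.06 m.
Far limit Df = s·(H − f)/(H − s) = 37900 × (97057.8 − 75) / (97057.8 − 37900) = 37900 × 96982.8 / 59157.8 ≈ 62133 mm ≈ 62.1 m.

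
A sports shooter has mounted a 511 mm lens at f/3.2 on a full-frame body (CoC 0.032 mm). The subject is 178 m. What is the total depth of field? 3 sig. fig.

24.9 m

Hyperfocal distance H = f²/(N·c) + f = 511²/(3.2 × 0.032) + 511 = 261121/0.1024 + 511 ≈ 2550520.8 mm ≈ 2551 m.
Near limit Dn = s·(H − f)/(H + s − 2f) = 178000 × (2550520.8 − 511) / (2550520.8 + 178000 − 2 × 511) = 178000 × 2550009.8 / 2727498.8 ≈ 166417 mm.
Far limit Df = s·(H − f)/(H − s) = 178000 × (2550520.8 − 511) / (2550520.8 − 178000) = 178000 × 2550009.8 / 2372520.8 ≈ 191316 mm.
Depth of field = Df − Dn = 191316 − 166417 ≈ 24899 mm ≈ 24.9 m.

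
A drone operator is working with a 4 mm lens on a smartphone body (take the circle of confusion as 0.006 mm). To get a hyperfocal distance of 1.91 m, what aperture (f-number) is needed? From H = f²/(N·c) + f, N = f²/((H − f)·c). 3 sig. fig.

f/1.40

Rearrange H = f²/(N·c) + f for N: N = f² / ((H − f)·c).
N = 4² / ((1910 − 4) × 0.006) = 16 / 11.44 ≈ 1.40.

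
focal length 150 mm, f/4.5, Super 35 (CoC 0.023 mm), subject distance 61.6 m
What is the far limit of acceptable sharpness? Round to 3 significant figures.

Hyperfocal distance H = f²/(N·c) + f = 150²/(4.5 × 0.023) + 150 = 22500/0.1035 + 150 ≈ 217541.3 mm ≈ 217.5 m.
Far limit Df = s·(H − f)/(H − s) = 61600 × (217541.3 − 150) / (217541.3 − 61600) = 61600 × 217391.3 / 155941.3 ≈ 85874 mm ≈ 85.9 m.

85.9 m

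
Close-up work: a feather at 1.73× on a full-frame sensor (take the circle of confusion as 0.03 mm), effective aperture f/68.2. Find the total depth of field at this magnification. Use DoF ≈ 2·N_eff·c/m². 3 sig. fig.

1.37 mm

At magnification m, DoF ≈ 2·N_eff·c/m² = 2 × 68.2 × 0.03 / 1.73² = 4.092 / 2.993 ≈ 1.37 mm.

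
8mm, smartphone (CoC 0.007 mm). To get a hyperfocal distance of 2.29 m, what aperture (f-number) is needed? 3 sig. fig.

Rearrange H = f²/(N·c) + f for N: N = f² / ((H − f)·c).
N = 8² / ((2290 − 8) × 0.007) = 64 / 15.97 ≈ 4.01.

f/4.01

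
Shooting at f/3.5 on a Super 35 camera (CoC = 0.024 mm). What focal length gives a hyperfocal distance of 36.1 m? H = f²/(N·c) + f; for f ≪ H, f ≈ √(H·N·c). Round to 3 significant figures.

From H = f²/(N·c) + f, with f ≪ H: f ≈ √(H·N·c) = √(36100 × 3.5 × 0.024) = √3032.4 ≈ 55.07 mm.
Exact: f² + N·c·f − N·c·H = 0 ⇒ f = (−N·c + √((N·c)² + 4·N·c·H))/2 = (−0.084 + √12130)/2 ≈ 55.025 mm ≈ 55.0 mm.

55.0 mm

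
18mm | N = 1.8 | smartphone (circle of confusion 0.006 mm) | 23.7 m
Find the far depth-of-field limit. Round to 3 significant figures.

Hyperfocal distance H = f²/(N·c) + f = 18²/(1.8 × 0.006) + 18 = 324/0.0108 + 18 ≈ 30018.0 mm ≈ 30.02 m.
Far limit Df = s·(H − f)/(H − s) = 23700 × (30018.0 − 18) / (30018.0 − 23700) = 23700 × 30000.0 / 6318.0 ≈ 112536 mm ≈ 113 m.

113 m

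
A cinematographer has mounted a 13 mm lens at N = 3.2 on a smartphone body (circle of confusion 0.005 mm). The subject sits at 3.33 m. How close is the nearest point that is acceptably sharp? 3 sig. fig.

2.53 m

Hyperfocal distance H = f²/(N·c) + f = 13²/(3.2 × 0.005) + 13 = 169/0.016 + 13 ≈ 10575.5 mm ≈ 10.58 m.
Near limit Dn = s·(H − f)/(H + s − 2f) = 3330 × (10575.5 − 13) / (10575.5 + 3330 − 2 × 13) = 3330 × 10562.5 / 13879.5 ≈ 2534.2 mm ≈ 2.53 m.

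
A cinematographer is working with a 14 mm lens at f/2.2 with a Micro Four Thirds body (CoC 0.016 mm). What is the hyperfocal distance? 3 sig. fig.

Hyperfocal distance H = f²/(N·c) + f = 14²/(2.2 × 0.016) + 14 = 196/0.0352 + 14 ≈ 5582.2 mm ≈ 5.58 m.

5.58 m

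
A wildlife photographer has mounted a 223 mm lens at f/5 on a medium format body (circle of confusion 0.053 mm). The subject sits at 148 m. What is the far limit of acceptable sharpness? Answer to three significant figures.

696 m

Hyperfocal distance H = f²/(N·c) + f = 223²/(5 × 0.053) + 223 = 49729/0.265 + 223 ≈ 187879.6 mm ≈ 187.9 m.
Far limit Df = s·(H − f)/(H − s) = 148000 × (187879.6 − 223) / (187879.6 − 148000) = 148000 × 187656.6 / 39879.6 ≈ 696426 mm ≈ 696 m.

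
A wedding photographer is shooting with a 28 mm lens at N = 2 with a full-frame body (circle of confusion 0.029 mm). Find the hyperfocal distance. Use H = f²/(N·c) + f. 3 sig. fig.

Hyperfocal distance H = f²/(N·c) + f = 28²/(2 × 0.029) + 28 = 784/0.058 + 28 ≈ 13545.2 mm ≈ 13.5 m.

13.5 m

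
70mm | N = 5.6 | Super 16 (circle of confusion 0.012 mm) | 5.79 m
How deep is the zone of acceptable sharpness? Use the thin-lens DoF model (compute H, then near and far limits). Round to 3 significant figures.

0.914 m

Hyperfocal distance H = f²/(N·c) + f = 70²/(5.6 × 0.012) + 70 = 4900/0.0672 + 70 ≈ 72986.7 mm ≈ 72.99 m.
Near limit Dn = s·(H − f)/(H + s − 2f) = 5790 × (72986.7 − 70) / (72986.7 + 5790 − 2 × 70) = 5790 × 72916.7 / 78636.7 ≈ 5368.84 mm.
Far limit Df = s·(H − f)/(H − s) = 5790 × (72986.7 − 70) / (72986.7 − 5790) = 5790 × 72916.7 / 67196.7 ≈ 6282.86 mm.
Depth of field = Df − Dn = 6282.86 − 5368.84 ≈ 914.02 mm ≈ 0.914 m.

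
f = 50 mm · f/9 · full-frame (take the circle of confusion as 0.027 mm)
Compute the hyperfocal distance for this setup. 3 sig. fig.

Hyperfocal distance H = f²/(N·c) + f = 50²/(9 × 0.027) + 50 = 2500/0.243 + 50 ≈ 10338.1 mm ≈ 10.3 m.

10.3 m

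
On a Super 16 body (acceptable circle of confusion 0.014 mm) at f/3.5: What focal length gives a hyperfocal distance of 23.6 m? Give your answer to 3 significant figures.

From H = f²/(N·c) + f, with f ≪ H: f ≈ √(H·N·c) = √(23600 × 3.5 × 0.014) = √1156.4 ≈ 34.01 mm.
The +f correction barely moves this — solving exactly, f² + N·c·f − N·c·H = 0 ⇒ f = (−N·c + √((N·c)² + 4·N·c·H))/2 = (−0.049 + √4625.6)/2 ≈ 33.981 mm, so f ≈ 34.0 mm.

34.0 mm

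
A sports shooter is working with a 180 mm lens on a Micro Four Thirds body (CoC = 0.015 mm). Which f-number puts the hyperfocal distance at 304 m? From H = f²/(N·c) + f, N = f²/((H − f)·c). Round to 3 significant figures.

Rearrange H = f²/(N·c) + f for N: N = f² / ((H − f)·c).
N = 180² / ((304000 − 180) × 0.015) = 32400 / 4557 ≈ 7.11.

f/7.11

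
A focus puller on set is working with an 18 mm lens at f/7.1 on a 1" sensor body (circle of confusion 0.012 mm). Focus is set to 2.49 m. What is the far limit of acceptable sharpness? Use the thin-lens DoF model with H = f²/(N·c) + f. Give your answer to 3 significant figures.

Hyperfocal distance H = f²/(N·c) + f = 18²/(7.1 × 0.012) + 18 = 324/0.0852 + 18 ≈ 3820.8 mm ≈ 3.821 m.
Far limit Df = s·(H − f)/(H − s) = 2490 × (3820.8 − 18) / (3820.8 − 2490) = 2490 × 3802.8 / 1330.8 ≈ 7115.2 mm ≈ 7.12 m.

7.12 m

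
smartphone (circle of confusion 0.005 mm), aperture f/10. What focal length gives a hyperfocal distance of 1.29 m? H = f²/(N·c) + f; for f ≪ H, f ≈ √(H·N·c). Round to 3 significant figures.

8.01 mm

From H = f²/(N·c) + f, with f ≪ H: f ≈ √(H·N·c) = √(1290 × 10 × 0.005) = √64.500 ≈ 8.031 mm.
Exact: f² + N·c·f − N·c·H = 0 ⇒ f = (−N·c + √((N·c)² + 4·N·c·H))/2 = (−0.05 + √258.00)/2 ≈ 8.0062 mm ≈ 8.01 mm.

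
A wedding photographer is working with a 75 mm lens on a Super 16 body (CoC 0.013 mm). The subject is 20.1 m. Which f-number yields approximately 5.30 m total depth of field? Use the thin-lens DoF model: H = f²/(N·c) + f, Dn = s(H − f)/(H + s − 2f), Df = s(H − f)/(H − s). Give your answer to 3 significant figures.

Write h = H − f = f²/(N·c). The thin-lens limits are Dn = s·h/(h + (s−f)) and Df = s·h/(h − (s−f)), so DoF = Df − Dn = 2·s·(s−f)·h / (h² − (s−f)²).
That is a quadratic in h: DoF·h² − 2·s·(s−f)·h − DoF·(s−f)² = 0 ⇒ h = (s−f)·(s + √(s² + DoF²)) / DoF = 20025 × (20100 + √(20100² + 5300²)) / 5300 = 20025 × (20100 + 20787.0) / 5300 ≈ 154483 mm.
Then N = f²/(c·h) = 75² / (0.013 × 154483) = 5625 / 2008.3 ≈ 2.80.

f/2.80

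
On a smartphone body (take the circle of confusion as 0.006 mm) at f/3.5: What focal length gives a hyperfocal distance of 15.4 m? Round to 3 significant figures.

From H = f²/(N·c) + f, with f ≪ H: f ≈ √(H·N·c) = √(15400 × 3.5 × 0.006) = √323.40 ≈ 17.98 mm.
The +f correction barely moves this — solving exactly, f² + N·c·f − N·c·H = 0 ⇒ f = (−N·c + √((N·c)² + 4·N·c·H))/2 = (−0.021 + √1293.6)/2 ≈ 17.973 mm, so f ≈ 18.0 mm.

18.0 mm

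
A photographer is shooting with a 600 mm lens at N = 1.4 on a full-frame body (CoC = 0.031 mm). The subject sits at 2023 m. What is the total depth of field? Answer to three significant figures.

1050 m

Hyperfocal distance H = f²/(N·c) + f = 600²/(1.4 × 0.031) + 600 = 360000/0.0434 + 600 ≈ 8295530.9 mm ≈ 8296 m.
Near limit Dn = s·(H − f)/(H + s − 2f) = 2023000 × (8295530.9 − 600) / (8295530.9 + 2023000 − 2 × 600) = 2023000 × 8294930.9 / 10317330.9 ≈ 1626452 mm.
Far limit Df = s·(H − f)/(H − s) = 2023000 × (8295530.9 − 600) / (8295530.9 − 2023000) = 2023000 × 8294930.9 / 6272530.9 ≈ 2675259 mm.
Depth of field = Df − Dn = 2675259 − 1626452 ≈ 1048807 mm ≈ 1050 m.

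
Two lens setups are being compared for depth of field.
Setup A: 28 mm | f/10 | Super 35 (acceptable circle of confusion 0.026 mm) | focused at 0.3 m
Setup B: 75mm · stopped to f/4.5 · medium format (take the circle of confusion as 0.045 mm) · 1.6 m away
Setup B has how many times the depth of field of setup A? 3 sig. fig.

Setup A: H = 28²/(10×0.026) + 28 ≈ 3043.4 mm; DoF = Df − Dn = 329.744 − 275.178 ≈ 54.566 mm.
Setup B: H = 75²/(4.5×0.045) + 75 ≈ 27852.8 mm; DoF = Df − Dn = 1692.94 − 1516.73 ≈ 176.21 mm.
Ratio = 176.21 / 54.566 ≈ 3.23.

3.23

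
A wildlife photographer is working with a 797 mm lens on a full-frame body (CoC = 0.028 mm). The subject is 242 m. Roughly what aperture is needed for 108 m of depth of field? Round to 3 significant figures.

Write h = H − f = f²/(N·c). The thin-lens limits are Dn = s·h/(h + (s−f)) and Df = s·h/(h − (s−f)), so DoF = Df − Dn = 2·s·(s−f)·h / (h² − (s−f)²).
That is a quadratic in h: DoF·h² − 2·s·(s−f)·h − DoF·(s−f)² = 0 ⇒ h = (s−f)·(s + √(s² + DoF²)) / DoF = 241203 × (242000 + √(242000² + 108000²)) / 108000 = 241203 × (242000 + 265006) / 108000 ≈ 1132327 mm.
Then N = f²/(c·h) = 797² / (0.028 × 1132327) = 635209 / 31705 ≈ 20.

f/20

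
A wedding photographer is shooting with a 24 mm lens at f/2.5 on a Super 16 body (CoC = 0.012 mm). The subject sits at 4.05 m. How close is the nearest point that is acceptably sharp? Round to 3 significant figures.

Hyperfocal distance H = f²/(N·c) + f = 24²/(2.5 × 0.012) + 24 = 576/0.03 + 24 ≈ 19224.0 mm ≈ 19.22 m.
Near limit Dn = s·(H − f)/(H + s − 2f) = 4050 × (19224.0 − 24) / (19224.0 + 4050 − 2 × 24) = 4050 × 19200.0 / 23226.0 ≈ 3348.0 mm ≈ 3.35 m.

3.35 m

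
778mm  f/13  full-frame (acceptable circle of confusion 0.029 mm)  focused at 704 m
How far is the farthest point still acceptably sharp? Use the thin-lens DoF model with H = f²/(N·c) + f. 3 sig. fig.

Hyperfocal distance H = f²/(N·c) + f = 778²/(13 × 0.029) + 778 = 605284/0.377 + 778 ≈ 1606305.9 mm ≈ 1606 m.
Far limit Df = s·(H − f)/(H − s) = 704000 × (1606305.9 − 778) / (1606305.9 − 704000) = 704000 × 1605527.9 / 902305.9 ≈ 1252670 mm ≈ 1250 m.

1250 m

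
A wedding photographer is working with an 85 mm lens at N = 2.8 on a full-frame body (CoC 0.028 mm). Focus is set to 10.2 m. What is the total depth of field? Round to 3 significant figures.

2.27 m

Hyperfocal distance H = f²/(N·c) + f = 85²/(2.8 × 0.028) + 85 = 7225/0.0784 + 85 ≈ 92240.6 mm ≈ 92.24 m.
Near limit Dn = s·(H − f)/(H + s − 2f) = 10200 × (92240.6 − 85) / (92240.6 + 10200 − 2 × 85) = 10200 × 92155.6 / 102270.6 ≈ 9191.2 mm.
Far limit Df = s·(H − f)/(H − s) = 10200 × (92240.6 − 85) / (92240.6 − 10200) = 10200 × 92155.6 / 82040.6 ≈ 11457.6 mm.
Depth of field = Df − Dn = 11457.6 − 9191.2 ≈ 2266.4 mm ≈ 2.27 m.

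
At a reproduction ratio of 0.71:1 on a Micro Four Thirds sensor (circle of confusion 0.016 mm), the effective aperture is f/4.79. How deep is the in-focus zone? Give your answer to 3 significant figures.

At magnification m, DoF ≈ 2·N_eff·c/m² = 2 × 4.79 × 0.016 / 0.71² = 0.1533 / 0.5041 ≈ 0.304 mm.

0.304 mm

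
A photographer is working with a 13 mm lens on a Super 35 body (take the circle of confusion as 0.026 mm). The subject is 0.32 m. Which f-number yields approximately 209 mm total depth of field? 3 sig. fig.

Write h = H − f = f²/(N·c). The thin-lens limits are Dn = s·h/(h + (s−f)) and Df = s·h/(h − (s−f)), so DoF = Df − Dn = 2·s·(s−f)·h / (h² − (s−f)²).
That is a quadratic in h: DoF·h² − 2·s·(s−f)·h − DoF·(s−f)² = 0 ⇒ h = (s−f)·(s + √(s² + DoF²)) / DoF = 307 × (320 + √(320² + 209²)) / 209 = 307 × (320 + 382.205) / 209 ≈ 1031.5 mm.
Then N = f²/(c·h) = 13² / (0.026 × 1031.5) = 169 / 26.818 ≈ 6.30.

f/6.30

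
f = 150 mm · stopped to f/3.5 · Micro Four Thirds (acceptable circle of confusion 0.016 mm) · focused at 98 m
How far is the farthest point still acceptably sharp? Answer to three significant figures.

130 m

Hyperfocal distance H = f²/(N·c) + f = 150²/(3.5 × 0.016) + 150 = 22500/0.056 + 150 ≈ 401935.7 mm ≈ 401.9 m.
Far limit Df = s·(H − f)/(H − s) = 98000 × (401935.7 − 150) / (401935.7 − 98000) = 98000 × 401785.7 / 303935.7 ≈ 129550 mm ≈ 130 m.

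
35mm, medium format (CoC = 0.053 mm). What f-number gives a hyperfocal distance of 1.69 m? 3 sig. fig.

f/14

Rearrange H = f²/(N·c) + f for N: N = f² / ((H − f)·c).
N = 35² / ((1690 − 35) × 0.053) = 1225 / 87.72 ≈ 14.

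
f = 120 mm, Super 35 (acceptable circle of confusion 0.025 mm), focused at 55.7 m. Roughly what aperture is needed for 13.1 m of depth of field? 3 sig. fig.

Write h = H − f = f²/(N·c). The thin-lens limits are Dn = s·h/(h + (s−f)) and Df = s·h/(h − (s−f)), so DoF = Df − Dn = 2·s·(s−f)·h / (h² − (s−f)²).
That is a quadratic in h: DoF·h² − 2·s·(s−f)·h − DoF·(s−f)² = 0 ⇒ h = (s−f)·(s + √(s² + DoF²)) / DoF = 55580 × (55700 + √(55700² + 13100²)) / 13100 = 55580 × (55700 + 57219.8) / 13100 ≈ 479090 mm.
Then N = f²/(c·h) = 120² / (0.025 × 479090) = 14400 / 11977 ≈ 1.20.

f/1.20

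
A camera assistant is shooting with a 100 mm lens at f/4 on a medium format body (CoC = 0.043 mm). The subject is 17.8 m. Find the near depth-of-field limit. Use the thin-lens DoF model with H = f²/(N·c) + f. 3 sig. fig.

Hyperfocal distance H = f²/(N·c) + f = 100²/(4 × 0.043) + 100 = 10000/0.172 + 100 ≈ 58239.5 mm ≈ 58.24 m.
Near limit Dn = s·(H − f)/(H + s − 2f) = 17800 × (58239.5 − 100) / (58239.5 + 17800 − 2 × 100) = 17800 × 58139.5 / 75839.5 ≈ 13646 mm ≈ 13.6 m.

13.6 m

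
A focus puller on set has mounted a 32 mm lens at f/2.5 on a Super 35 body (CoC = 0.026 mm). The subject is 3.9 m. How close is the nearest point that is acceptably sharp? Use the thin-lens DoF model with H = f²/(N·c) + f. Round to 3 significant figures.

3.13 m

Hyperfocal distance H = f²/(N·c) + f = 32²/(2.5 × 0.026) + 32 = 1024/0.065 + 32 ≈ 15785.8 mm ≈ 15.79 m.
Near limit Dn = s·(H − f)/(H + s − 2f) = 3900 × (15785.8 − 32) / (15785.8 + 3900 − 2 × 32) = 3900 × 15753.8 / 19621.8 ≈ 3131.2 mm ≈ 3.13 m.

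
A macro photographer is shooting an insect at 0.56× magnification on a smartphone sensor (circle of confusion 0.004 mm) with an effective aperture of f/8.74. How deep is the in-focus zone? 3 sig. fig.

0.223 mm

At magnification m, DoF ≈ 2·N_eff·c/m² = 2 × 8.74 × 0.004 / 0.56² = 0.06992 / 0.3136 ≈ 0.223 mm.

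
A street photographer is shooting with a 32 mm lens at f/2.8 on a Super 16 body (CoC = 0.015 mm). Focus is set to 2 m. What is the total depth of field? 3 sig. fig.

325 mm

Hyperfocal distance H = f²/(N·c) + f = 32²/(2.8 × 0.015) + 32 = 1024/0.042 + 32 ≈ 24413.0 mm ≈ 24.41 m.
Near limit Dn = s·(H − f)/(H + s − 2f) = 2000 × (24413.0 − 32) / (24413.0 + 2000 − 2 × 32) = 2000 × 24381.0 / 26349.0 ≈ 1850.62 mm.
Far limit Df = s·(H − f)/(H − s) = 2000 × (24413.0 − 32) / (24413.0 − 2000) = 2000 × 24381.0 / 22413.0 ≈ 2175.61 mm.
Depth of field = Df − Dn = 2175.61 − 1850.62 ≈ 324.99 mm.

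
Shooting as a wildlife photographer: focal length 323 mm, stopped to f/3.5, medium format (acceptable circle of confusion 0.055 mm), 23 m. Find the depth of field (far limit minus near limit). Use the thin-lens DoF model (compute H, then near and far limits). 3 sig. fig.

Hyperfocal distance H = f²/(N·c) + f = 323²/(3.5 × 0.055) + 323 = 104329/0.1925 + 323 ≈ 542291.8 mm ≈ 542.3 m.
Near limit Dn = s·(H − f)/(H + s − 2f) = 23000 × (542291.8 − 323) / (542291.8 + 23000 − 2 × 323) = 23000 × 541968.8 / 564645.8 ≈ 22076.3 mm.
Far limit Df = s·(H − f)/(H − s) = 23000 × (542291.8 − 323) / (542291.8 − 23000) = 23000 × 541968.8 / 519291.8 ≈ 24004.4 mm.
Depth of field = Df − Dn = 24004.4 − 22076.3 ≈ 1928.1 mm ≈ 1.93 m.

1.93 m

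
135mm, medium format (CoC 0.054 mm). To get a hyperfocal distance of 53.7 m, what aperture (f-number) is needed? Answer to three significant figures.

f/6.30

Rearrange H = f²/(N·c) + f for N: N = f² / ((H − f)·c).
N = 135² / ((53700 − 135) × 0.054) = 18225 / 2893 ≈ 6.30.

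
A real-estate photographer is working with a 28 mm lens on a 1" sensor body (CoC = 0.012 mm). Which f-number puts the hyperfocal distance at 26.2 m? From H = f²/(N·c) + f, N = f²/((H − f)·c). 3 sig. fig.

Rearrange H = f²/(N·c) + f for N: N = f² / ((H − f)·c).
N = 28² / ((26200 − 28) × 0.012) = 784 / 314.1 ≈ 2.50.

f/2.50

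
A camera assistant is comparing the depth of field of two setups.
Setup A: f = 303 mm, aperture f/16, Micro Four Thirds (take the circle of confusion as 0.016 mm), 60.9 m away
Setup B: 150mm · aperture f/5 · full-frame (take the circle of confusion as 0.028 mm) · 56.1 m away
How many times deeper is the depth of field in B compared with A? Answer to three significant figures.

2.10

Setup A: H = 303²/(16×0.016) + 303 ≈ 358931.9 mm; DoF = Df − Dn = 73282 − 52097 ≈ 21185 mm.
Setup B: H = 150²/(5×0.028) + 150 ≈ 160864.3 mm; DoF = Df − Dn = 86061 − 41613 ≈ 44448 mm.
Ratio = 44448 / 21185 ≈ 2.10.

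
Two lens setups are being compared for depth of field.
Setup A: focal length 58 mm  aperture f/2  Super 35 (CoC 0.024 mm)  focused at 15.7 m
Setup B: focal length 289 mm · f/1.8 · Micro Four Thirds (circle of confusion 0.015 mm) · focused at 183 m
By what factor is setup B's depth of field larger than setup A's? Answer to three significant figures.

2.94

Setup A: H = 58²/(2×0.024) + 58 ≈ 70141.3 mm; DoF = Df − Dn = 20210.9 − 12835.3 ≈ 7375.6 mm.
Setup B: H = 289²/(1.8×0.015) + 289 ≈ 3093659.4 mm; DoF = Df − Dn = 194487 − 172794 ≈ 21693 mm.
Ratio = 21693 / 7375.6 ≈ 2.94.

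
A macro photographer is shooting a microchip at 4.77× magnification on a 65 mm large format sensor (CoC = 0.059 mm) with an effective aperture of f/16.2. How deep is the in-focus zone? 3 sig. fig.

0.0840 mm

At magnification m, DoF ≈ 2·N_eff·c/m² = 2 × 16.2 × 0.059 / 4.77² = 1.912 / 22.75 ≈ 0.084 mm.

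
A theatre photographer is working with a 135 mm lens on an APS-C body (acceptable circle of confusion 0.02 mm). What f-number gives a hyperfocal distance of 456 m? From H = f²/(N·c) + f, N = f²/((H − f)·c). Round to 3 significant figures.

Rearrange H = f²/(N·c) + f for N: N = f² / ((H − f)·c).
N = 135² / ((456000 − 135) × 0.02) = 18225 / 9117 ≈ 2.00.

f/2.00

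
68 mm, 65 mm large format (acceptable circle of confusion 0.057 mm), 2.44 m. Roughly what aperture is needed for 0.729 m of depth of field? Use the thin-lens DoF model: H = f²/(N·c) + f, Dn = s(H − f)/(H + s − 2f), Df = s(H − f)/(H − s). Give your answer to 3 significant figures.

f/5

Write h = H − f = f²/(N·c). The thin-lens limits are Dn = s·h/(h + (s−f)) and Df = s·h/(h − (s−f)), so DoF = Df − Dn = 2·s·(s−f)·h / (h² − (s−f)²).
That is a quadratic in h: DoF·h² − 2·s·(s−f)·h − DoF·(s−f)² = 0 ⇒ h = (s−f)·(s + √(s² + DoF²)) / DoF = 2372 × (2440 + √(2440² + 729²)) / 729 = 2372 × (2440 + 2546.57) / 729 ≈ 16225 mm.
Then N = f²/(c·h) = 68² / (0.057 × 16225) = 4624 / 924.84 ≈ 5.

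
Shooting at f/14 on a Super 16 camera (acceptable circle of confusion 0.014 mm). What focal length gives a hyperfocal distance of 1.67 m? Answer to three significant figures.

From H = f²/(N·c) + f, with f ≪ H: f ≈ √(H·N·c) = √(1670 × 14 × 0.014) = √327.32 ≈ 18.09 mm.
Exact: f² + N·c·f − N·c·H = 0 ⇒ f = (−N·c + √((N·c)² + 4·N·c·H))/2 = (−0.196 + √1309.3)/2 ≈ 17.994 mm ≈ 18.0 mm.

18.0 mm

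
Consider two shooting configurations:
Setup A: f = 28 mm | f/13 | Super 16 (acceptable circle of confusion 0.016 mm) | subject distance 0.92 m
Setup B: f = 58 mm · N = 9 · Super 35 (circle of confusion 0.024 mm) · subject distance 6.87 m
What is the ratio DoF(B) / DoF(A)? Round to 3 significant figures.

16.1

Setup A: H = 28²/(13×0.016) + 28 ≈ 3797.2 mm; DoF = Df − Dn = 1205.22 − 743.94 ≈ 461.28 mm.
Setup B: H = 58²/(9×0.024) + 58 ≈ 15632.1 mm; DoF = Df − Dn = 12211.0 − 4779.5 ≈ 7431.5 mm.
Ratio = 7431.5 / 461.28 ≈ 16.1.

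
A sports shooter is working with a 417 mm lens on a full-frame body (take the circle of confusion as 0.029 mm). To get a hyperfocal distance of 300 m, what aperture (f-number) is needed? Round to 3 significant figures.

Rearrange H = f²/(N·c) + f for N: N = f² / ((H − f)·c).
N = 417² / ((300000 − 417) × 0.029) = 173889 / 8688 ≈ 20.

f/20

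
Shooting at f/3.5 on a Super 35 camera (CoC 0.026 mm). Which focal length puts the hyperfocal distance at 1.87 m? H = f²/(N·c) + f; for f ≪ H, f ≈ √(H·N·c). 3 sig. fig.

From H = f²/(N·c) + f, with f ≪ H: f ≈ √(H·N·c) = √(1870 × 3.5 × 0.026) = √170.17 ≈ 13.04 mm.
The +f correction barely moves this — solving exactly, f² + N·c·f − N·c·H = 0 ⇒ f = (−N·c + √((N·c)² + 4·N·c·H))/2 = (−0.091 + √680.69)/2 ≈ 13.000 mm, so f ≈ 13.0 mm.

13.0 mm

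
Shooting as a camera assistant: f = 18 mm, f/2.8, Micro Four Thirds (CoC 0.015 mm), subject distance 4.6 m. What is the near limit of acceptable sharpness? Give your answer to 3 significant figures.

2.89 m

Hyperfocal distance H = f²/(N·c) + f = 18²/(2.8 × 0.015) + 18 = 324/0.042 + 18 ≈ 7732.3 mm ≈ 7.732 m.
Near limit Dn = s·(H − f)/(H + s − 2f) = 4600 × (7732.3 − 18) / (7732.3 + 4600 − 2 × 18) = 4600 × 7714.3 / 12296.3 ≈ 2885.9 mm ≈ 2.89 m.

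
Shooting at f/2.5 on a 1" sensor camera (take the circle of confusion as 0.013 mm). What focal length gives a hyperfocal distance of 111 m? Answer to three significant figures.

From H = f²/(N·c) + f, with f ≪ H: f ≈ √(H·N·c) = √(111000 × 2.5 × 0.013) = √3607.5 ≈ 60.06 mm.
Exact: f² + N·c·f − N·c·H = 0 ⇒ f = (−N·c + √((N·c)² + 4·N·c·H))/2 = (−0.0325 + √14430)/2 ≈ 60.046 mm ≈ 60.0 mm.

60.0 mm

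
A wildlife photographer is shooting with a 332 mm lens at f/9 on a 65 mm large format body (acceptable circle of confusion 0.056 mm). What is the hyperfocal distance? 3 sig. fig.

219 m

Hyperfocal distance H = f²/(N·c) + f = 332²/(9 × 0.056) + 332 = 110224/0.504 + 332 ≈ 219030.4 mm ≈ 219 m.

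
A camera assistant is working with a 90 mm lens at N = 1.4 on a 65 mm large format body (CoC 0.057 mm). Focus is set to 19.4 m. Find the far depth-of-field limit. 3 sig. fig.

Hyperfocal distance H = f²/(N·c) + f = 90²/(1.4 × 0.057) + 90 = 8100/0.0798 + 90 ≈ 101593.8 mm ≈ 101.6 m.
Far limit Df = s·(H − f)/(H − s) = 19400 × (101593.8 − 90) / (101593.8 − 19400) = 19400 × 101503.8 / 82193.8 ≈ 23958 mm ≈ 24.0 m.

24.0 m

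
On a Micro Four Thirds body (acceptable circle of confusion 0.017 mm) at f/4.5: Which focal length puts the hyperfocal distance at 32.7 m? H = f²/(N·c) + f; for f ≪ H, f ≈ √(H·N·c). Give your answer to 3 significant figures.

From H = f²/(N·c) + f, with f ≪ H: f ≈ √(H·N·c) = √(32700 × 4.5 × 0.017) = √2501.6 ≈ 50.02 mm.
The +f correction barely moves this — solving exactly, f² + N·c·f − N·c·H = 0 ⇒ f = (−N·c + √((N·c)² + 4·N·c·H))/2 = (−0.0765 + √10006)/2 ≈ 49.977 mm, so f ≈ 50.0 mm.

50.0 mm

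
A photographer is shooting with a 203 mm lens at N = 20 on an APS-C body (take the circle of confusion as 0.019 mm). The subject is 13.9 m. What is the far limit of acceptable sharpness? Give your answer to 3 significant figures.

15.9 m

Hyperfocal distance H = f²/(N·c) + f = 203²/(20 × 0.019) + 203 = 41209/0.38 + 203 ≈ 108647.7 mm ≈ 108.6 m.
Far limit Df = s·(H − f)/(H − s) = 13900 × (108647.7 − 203) / (108647.7 − 13900) = 13900 × 108444.7 / 94747.7 ≈ 15909 mm ≈ 15.9 m.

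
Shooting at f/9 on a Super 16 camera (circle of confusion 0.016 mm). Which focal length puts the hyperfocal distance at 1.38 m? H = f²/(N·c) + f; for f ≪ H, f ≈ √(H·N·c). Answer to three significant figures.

14.0 mm

From H = f²/(N·c) + f, with f ≪ H: f ≈ √(H·N·c) = √(1380 × 9 × 0.016) = √198.72 ≈ 14.10 mm.
Exact: f² + N·c·f − N·c·H = 0 ⇒ f = (−N·c + √((N·c)² + 4·N·c·H))/2 = (−0.144 + √794.90)/2 ≈ 14.025 mm ≈ 14.0 mm.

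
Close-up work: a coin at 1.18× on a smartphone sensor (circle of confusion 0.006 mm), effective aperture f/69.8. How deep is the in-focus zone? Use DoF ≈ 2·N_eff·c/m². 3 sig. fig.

0.602 mm

At magnification m, DoF ≈ 2·N_eff·c/m² = 2 × 69.8 × 0.006 / 1.18² = 0.8376 / 1.392 ≈ 0.602 mm.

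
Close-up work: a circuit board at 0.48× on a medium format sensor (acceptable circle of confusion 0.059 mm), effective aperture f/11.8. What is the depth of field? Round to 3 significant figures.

At magnification m, DoF ≈ 2·N_eff·c/m² = 2 × 11.8 × 0.059 / 0.48² = 1.392 / 0.2304 ≈ 6.04 mm.

6.04 mm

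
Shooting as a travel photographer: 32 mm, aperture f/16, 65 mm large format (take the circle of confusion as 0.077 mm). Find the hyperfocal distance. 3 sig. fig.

0.863 m

Hyperfocal distance H = f²/(N·c) + f = 32²/(16 × 0.077) + 32 = 1024/1.232 + 32 ≈ 863.2 mm ≈ 0.863 m.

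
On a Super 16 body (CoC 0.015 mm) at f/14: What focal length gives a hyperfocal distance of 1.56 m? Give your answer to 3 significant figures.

18.0 mm

From H = f²/(N·c) + f, with f ≪ H: f ≈ √(H·N·c) = √(1560 × 14 × 0.015) = √327.60 ≈ 18.10 mm.
Exact: f² + N·c·f − N·c·H = 0 ⇒ f = (−N·c + √((N·c)² + 4·N·c·H))/2 = (−0.21 + √1310.4)/2 ≈ 17.995 mm ≈ 18.0 mm.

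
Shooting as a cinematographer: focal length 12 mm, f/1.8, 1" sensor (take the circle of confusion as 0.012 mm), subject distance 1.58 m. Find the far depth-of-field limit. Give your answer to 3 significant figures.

2.07 m

Hyperfocal distance H = f²/(N·c) + f = 12²/(1.8 × 0.012) + 12 = 144/0.0216 + 12 ≈ 6678.7 mm ≈ 6.679 m.
Far limit Df = s·(H − f)/(H − s) = 1580 × (6678.7 − 12) / (6678.7 − 1580) = 1580 × 6666.7 / 5098.7 ≈ 2065.9 mm ≈ 2.07 m.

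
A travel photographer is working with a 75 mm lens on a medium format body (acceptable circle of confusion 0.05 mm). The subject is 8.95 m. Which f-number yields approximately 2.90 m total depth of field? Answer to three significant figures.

f/2.00

Write h = H − f = f²/(N·c). The thin-lens limits are Dn = s·h/(h + (s−f)) and Df = s·h/(h − (s−f)), so DoF = Df − Dn = 2·s·(s−f)·h / (h² − (s−f)²).
That is a quadratic in h: DoF·h² − 2·s·(s−f)·h − DoF·(s−f)² = 0 ⇒ h = (s−f)·(s + √(s² + DoF²)) / DoF = 8875 × (8950 + √(8950² + 2900²)) / 2900 = 8875 × (8950 + 9408.11) / 2900 ≈ 56182 mm.
Then N = f²/(c·h) = 75² / (0.05 × 56182) = 5625 / 2809.1 ≈ 2.00.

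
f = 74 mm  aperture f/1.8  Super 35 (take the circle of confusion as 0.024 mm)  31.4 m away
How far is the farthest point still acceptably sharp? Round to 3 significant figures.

41.7 m

Hyperfocal distance H = f²/(N·c) + f = 74²/(1.8 × 0.024) + 74 = 5476/0.0432 + 74 ≈ 126833.3 mm ≈ 126.8 m.
Far limit Df = s·(H − f)/(H − s) = 31400 × (126833.3 − 74) / (126833.3 − 31400) = 31400 × 126759.3 / 95433.3 ≈ 41707 mm ≈ 41.7 m.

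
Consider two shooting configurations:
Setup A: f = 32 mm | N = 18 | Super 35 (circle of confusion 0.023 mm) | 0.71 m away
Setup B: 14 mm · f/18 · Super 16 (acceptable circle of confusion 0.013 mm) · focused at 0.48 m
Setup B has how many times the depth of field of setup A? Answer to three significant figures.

1.84

Setup A: H = 32²/(18×0.023) + 32 ≈ 2505.4 mm; DoF = Df − Dn = 978.11 − 557.25 ≈ 420.86 mm.
Setup B: H = 14²/(18×0.013) + 14 ≈ 851.6 mm; DoF = Df − Dn = 1081.93 − 308.41 ≈ 773.52 mm.
Ratio = 773.52 / 420.86 ≈ 1.84.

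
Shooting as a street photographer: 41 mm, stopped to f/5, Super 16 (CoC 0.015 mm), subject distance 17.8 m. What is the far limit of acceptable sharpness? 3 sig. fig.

Hyperfocal distance H = f²/(N·c) + f = 41²/(5 × 0.015) + 41 = 1681/0.075 + 41 ≈ 22454.3 mm ≈ 22.45 m.
Far limit Df = s·(H − f)/(H − s) = 17800 × (22454.3 − 41) / (22454.3 − 17800) = 17800 × 22413.3 / 4654.3 ≈ 85717 mm ≈ 85.7 m.

85.7 m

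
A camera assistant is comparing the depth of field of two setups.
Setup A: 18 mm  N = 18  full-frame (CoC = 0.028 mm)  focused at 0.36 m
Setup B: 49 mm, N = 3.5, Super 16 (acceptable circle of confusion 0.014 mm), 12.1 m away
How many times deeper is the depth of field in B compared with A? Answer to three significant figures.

Setup A: H = 18²/(18×0.028) + 18 ≈ 660.9 mm; DoF = Df − Dn = 769.23 − 234.99 ≈ 534.24 mm.
Setup B: H = 49²/(3.5×0.014) + 49 ≈ 49049.0 mm; DoF = Df − Dn = 16046.4 − 9711.6 ≈ 6334.8 mm.
Ratio = 6334.8 / 534.24 ≈ 11.9.

11.9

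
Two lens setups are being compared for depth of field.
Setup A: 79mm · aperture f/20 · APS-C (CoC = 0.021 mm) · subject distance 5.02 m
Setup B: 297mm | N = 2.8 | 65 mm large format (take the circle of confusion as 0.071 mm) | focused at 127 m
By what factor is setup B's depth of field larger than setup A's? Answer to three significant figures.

21.0

Setup A: H = 79²/(20×0.021) + 79 ≈ 14938.5 mm; DoF = Df − Dn = 7520.8 − 3767.3 ≈ 3753.5 mm.
Setup B: H = 297²/(2.8×0.071) + 297 ≈ 444004.2 mm; DoF = Df − Dn = 177760 − 98790 ≈ 78970 mm.
Ratio = 78970 / 3753.5 ≈ 21.0.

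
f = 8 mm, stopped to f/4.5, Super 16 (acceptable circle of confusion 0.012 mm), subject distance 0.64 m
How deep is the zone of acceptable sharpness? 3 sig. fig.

Hyperfocal distance H = f²/(N·c) + f = 8²/(4.5 × 0.012) + 8 = 64/0.054 + 8 ≈ 1193.2 mm ≈ 1.193 m.
Near limit Dn = s·(H − f)/(H + s − 2f) = 640 × (1193.2 − 8) / (1193.2 + 640 − 2 × 8) = 640 × 1185.2 / 1817.2 ≈ 417.41 mm.
Far limit Df = s·(H − f)/(H − s) = 640 × (1193.2 − 8) / (1193.2 − 640) = 640 × 1185.2 / 553.2 ≈ 1371.18 mm.
Depth of field = Df − Dn = 1371.18 − 417.41 ≈ 953.77 mm ≈ 0.954 m.

0.954 m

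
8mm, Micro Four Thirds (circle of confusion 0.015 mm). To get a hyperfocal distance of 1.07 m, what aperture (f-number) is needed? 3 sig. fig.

f/4.02

Rearrange H = f²/(N·c) + f for N: N = f² / ((H − f)·c).
N = 8² / ((1070 − 8) × 0.015) = 64 / 15.93 ≈ 4.02.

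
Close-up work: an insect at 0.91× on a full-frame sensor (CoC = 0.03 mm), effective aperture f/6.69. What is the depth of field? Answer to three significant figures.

0.485 mm

At magnification m, DoF ≈ 2·N_eff·c/m² = 2 × 6.69 × 0.03 / 0.91² = 0.4014 / 0.8281 ≈ 0.485 mm.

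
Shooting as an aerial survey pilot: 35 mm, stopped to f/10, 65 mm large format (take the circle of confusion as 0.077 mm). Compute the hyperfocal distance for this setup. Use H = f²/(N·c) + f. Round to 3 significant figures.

Hyperfocal distance H = f²/(N·c) + f = 35²/(10 × 0.077) + 35 = 1225/0.77 + 35 ≈ 1625.9 mm ≈ 1.63 m.

1.63 m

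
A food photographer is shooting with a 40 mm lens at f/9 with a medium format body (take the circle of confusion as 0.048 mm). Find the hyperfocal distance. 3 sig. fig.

Hyperfocal distance H = f²/(N·c) + f = 40²/(9 × 0.048) + 40 = 1600/0.432 + 40 ≈ 3743.7 mm ≈ 3.74 m.

3.74 m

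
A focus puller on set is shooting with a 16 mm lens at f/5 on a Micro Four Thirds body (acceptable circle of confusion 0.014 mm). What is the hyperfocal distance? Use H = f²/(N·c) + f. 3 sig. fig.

Hyperfocal distance H = f²/(N·c) + f = 16²/(5 × 0.014) + 16 = 256/0.07 + 16 ≈ 3673.1 mm ≈ 3.67 m.

3.67 m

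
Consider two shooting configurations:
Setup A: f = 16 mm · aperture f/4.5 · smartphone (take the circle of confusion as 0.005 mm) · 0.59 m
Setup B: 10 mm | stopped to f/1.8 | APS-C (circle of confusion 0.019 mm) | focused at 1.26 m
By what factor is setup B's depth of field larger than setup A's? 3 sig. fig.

22.1

Setup A: H = 16²/(4.5×0.005) + 16 ≈ 11393.8 mm; DoF = Df − Dn = 621.346 − 561.664 ≈ 59.682 mm.
Setup B: H = 10²/(1.8×0.019) + 10 ≈ 2934.0 mm; DoF = Df − Dn = 2200.9 − 882.7 ≈ 1318.2 mm.
Ratio = 1318.2 / 59.682 ≈ 22.1.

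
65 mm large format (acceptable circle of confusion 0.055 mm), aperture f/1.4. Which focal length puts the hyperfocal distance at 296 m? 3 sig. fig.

From H = f²/(N·c) + f, with f ≪ H: f ≈ √(H·N·c) = √(296000 × 1.4 × 0.055) = √22792 ≈ 151.0 mm.
The +f correction barely moves this — solving exactly, f² + N·c·f − N·c·H = 0 ⇒ f = (−N·c + √((N·c)² + 4·N·c·H))/2 = (−0.077 + √91168)/2 ≈ 150.93 mm, so f ≈ 151 mm.

151 mm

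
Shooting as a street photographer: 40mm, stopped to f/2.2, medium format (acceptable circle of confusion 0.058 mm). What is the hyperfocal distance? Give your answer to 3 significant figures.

Hyperfocal distance H = f²/(N·c) + f = 40²/(2.2 × 0.058) + 40 = 1600/0.1276 + 40 ≈ 12579.2 mm ≈ 12.6 m.

12.6 m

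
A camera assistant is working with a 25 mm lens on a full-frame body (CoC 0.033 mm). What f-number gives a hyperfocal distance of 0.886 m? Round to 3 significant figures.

f/22

Rearrange H = f²/(N·c) + f for N: N = f² / ((H − f)·c).
N = 25² / ((886 − 25) × 0.033) = 625 / 28.41 ≈ 22.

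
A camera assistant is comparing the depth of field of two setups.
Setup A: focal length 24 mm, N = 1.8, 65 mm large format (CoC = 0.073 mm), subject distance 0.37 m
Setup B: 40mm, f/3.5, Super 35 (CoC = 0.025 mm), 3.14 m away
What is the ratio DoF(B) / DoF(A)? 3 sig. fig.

18.7

Setup A: H = 24²/(1.8×0.073) + 24 ≈ 4407.6 mm; DoF = Df − Dn = 401.707 − 342.932 ≈ 58.775 mm.
Setup B: H = 40²/(3.5×0.025) + 40 ≈ 18325.7 mm; DoF = Df − Dn = 3781.0 − 2684.8 ≈ 1096.2 mm.
Ratio = 1096.2 / 58.775 ≈ 18.7.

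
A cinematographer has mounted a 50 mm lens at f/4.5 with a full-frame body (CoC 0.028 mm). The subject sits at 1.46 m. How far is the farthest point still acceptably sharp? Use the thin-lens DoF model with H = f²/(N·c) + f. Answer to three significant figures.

1.57 m

Hyperfocal distance H = f²/(N·c) + f = 50²/(4.5 × 0.028) + 50 = 2500/0.126 + 50 ≈ 19891.3 mm ≈ 19.89 m.
Far limit Df = s·(H − f)/(H − s) = 1460 × (19891.3 − 50) / (19891.3 − 1460) = 1460 × 19841.3 / 18431.3 ≈ 1571.7 mm ≈ 1.57 m.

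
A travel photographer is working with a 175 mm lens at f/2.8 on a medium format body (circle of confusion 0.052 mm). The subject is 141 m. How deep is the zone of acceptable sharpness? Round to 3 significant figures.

Hyperfocal distance H = f²/(N·c) + f = 175²/(2.8 × 0.052) + 175 = 30625/0.1456 + 175 ≈ 210511.5 mm ≈ 210.5 m.
Near limit Dn = s·(H − f)/(H + s − 2f) = 141000 × (210511.5 − 175) / (210511.5 + 141000 − 2 × 175) = 141000 × 210336.5 / 351161.5 ≈ 84455 mm.
Far limit Df = s·(H − f)/(H − s) = 141000 × (210511.5 − 175) / (210511.5 − 141000) = 141000 × 210336.5 / 69511.5 ≈ 426655 mm.
Depth of field = Df − Dn = 426655 − 84455 ≈ 342200 mm ≈ 342 m.

342 m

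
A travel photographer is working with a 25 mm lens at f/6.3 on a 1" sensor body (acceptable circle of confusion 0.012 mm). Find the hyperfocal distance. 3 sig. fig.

8.29 m

Hyperfocal distance H = f²/(N·c) + f = 25²/(6.3 × 0.012) + 25 = 625/0.0756 + 25 ≈ 8292.2 mm ≈ 8.29 m.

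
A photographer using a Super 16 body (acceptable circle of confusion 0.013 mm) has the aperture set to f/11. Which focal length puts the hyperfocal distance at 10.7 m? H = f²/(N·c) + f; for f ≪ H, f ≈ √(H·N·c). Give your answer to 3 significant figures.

From H = f²/(N·c) + f, with f ≪ H: f ≈ √(H·N·c) = √(10700 × 11 × 0.013) = √1530.1 ≈ 39.12 mm.
Exact: f² + N·c·f − N·c·H = 0 ⇒ f = (−N·c + √((N·c)² + 4·N·c·H))/2 = (−0.143 + √6120.4)/2 ≈ 39.045 mm ≈ 39.0 mm.

39.0 mm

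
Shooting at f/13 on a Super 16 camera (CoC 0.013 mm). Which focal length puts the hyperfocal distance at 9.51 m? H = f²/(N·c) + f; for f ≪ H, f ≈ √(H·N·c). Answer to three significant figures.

40.0 mm

From H = f²/(N·c) + f, with f ≪ H: f ≈ √(H·N·c) = √(9510 × 13 × 0.013) = √1607.2 ≈ 40.09 mm.
Exact: f² + N·c·f − N·c·H = 0 ⇒ f = (−N·c + √((N·c)² + 4·N·c·H))/2 = (−0.169 + √6428.8)/2 ≈ 40.005 mm ≈ 40.0 mm.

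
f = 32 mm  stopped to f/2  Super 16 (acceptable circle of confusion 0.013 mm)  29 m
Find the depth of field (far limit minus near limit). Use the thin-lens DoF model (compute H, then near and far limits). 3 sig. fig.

Hyperfocal distance H = f²/(N·c) + f = 32²/(2 × 0.013) + 32 = 1024/0.026 + 32 ≈ 39416.6 mm ≈ 39.42 m.
Near limit Dn = s·(H − f)/(H + s − 2f) = 29000 × (39416.6 − 32) / (39416.6 + 29000 − 2 × 32) = 29000 × 39384.6 / 68352.6 ≈ 16710 mm.
Far limit Df = s·(H − f)/(H − s) = 29000 × (39416.6 − 32) / (39416.6 − 29000) = 29000 × 39384.6 / 10416.6 ≈ 109647 mm.
Depth of field = Df − Dn = 109647 − 16710 ≈ 92937 mm ≈ 92.9 m.

92.9 m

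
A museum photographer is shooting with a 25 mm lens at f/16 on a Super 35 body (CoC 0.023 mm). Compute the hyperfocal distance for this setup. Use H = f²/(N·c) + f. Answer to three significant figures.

1.72 m

Hyperfocal distance H = f²/(N·c) + f = 25²/(16 × 0.023) + 25 = 625/0.368 + 25 ≈ 1723.4 mm ≈ 1.72 m.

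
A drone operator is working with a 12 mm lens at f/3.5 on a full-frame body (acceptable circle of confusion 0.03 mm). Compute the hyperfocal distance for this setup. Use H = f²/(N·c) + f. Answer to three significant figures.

1.38 m

Hyperfocal distance H = f²/(N·c) + f = 12²/(3.5 × 0.03) + 12 = 144/0.105 + 12 ≈ 1383.4 mm ≈ 1.38 m.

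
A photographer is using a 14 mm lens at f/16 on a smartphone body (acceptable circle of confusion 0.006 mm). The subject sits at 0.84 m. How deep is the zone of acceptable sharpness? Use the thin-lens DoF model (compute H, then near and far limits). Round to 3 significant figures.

Hyperfocal distance H = f²/(N·c) + f = 14²/(16 × 0.006) + 14 = 196/0.096 + 14 ≈ 2055.7 mm ≈ 2.056 m.
Near limit Dn = s·(H − f)/(H + s − 2f) = 840 × (2055.7 − 14) / (2055.7 + 840 − 2 × 14) = 840 × 2041.7 / 2867.7 ≈ 598.05 mm.
Far limit Df = s·(H − f)/(H − s) = 840 × (2055.7 − 14) / (2055.7 − 840) = 840 × 2041.7 / 1215.7 ≈ 1410.75 mm.
Depth of field = Df − Dn = 1410.75 − 598.05 ≈ 812.70 mm ≈ 0.813 m.

0.813 m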